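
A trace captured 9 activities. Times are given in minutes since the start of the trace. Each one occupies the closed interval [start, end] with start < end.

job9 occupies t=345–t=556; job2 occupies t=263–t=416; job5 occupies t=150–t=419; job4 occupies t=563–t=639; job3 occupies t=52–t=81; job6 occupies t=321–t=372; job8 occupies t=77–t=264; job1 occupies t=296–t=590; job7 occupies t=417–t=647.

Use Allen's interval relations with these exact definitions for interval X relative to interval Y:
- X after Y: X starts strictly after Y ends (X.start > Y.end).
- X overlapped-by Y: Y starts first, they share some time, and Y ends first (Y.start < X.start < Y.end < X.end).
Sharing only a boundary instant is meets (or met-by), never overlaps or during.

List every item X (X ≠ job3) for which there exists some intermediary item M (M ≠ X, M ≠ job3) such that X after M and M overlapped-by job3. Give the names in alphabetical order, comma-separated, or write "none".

job1, job4, job6, job7, job9

Target job3 = [t=52, t=81].
Intermediaries M with M overlapped-by job3: job8.
Via job8 — items with X after job8: job1, job4, job6, job7, job9.
Union: job1, job4, job6, job7, job9.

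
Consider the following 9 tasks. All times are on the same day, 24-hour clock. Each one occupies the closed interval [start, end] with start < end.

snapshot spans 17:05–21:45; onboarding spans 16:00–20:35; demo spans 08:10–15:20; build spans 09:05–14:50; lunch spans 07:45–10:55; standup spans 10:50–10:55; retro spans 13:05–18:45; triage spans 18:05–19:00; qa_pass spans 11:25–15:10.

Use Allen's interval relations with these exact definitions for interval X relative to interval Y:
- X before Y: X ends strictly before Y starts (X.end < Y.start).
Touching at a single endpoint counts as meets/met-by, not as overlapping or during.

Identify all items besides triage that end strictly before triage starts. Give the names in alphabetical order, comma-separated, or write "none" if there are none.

Target triage = [18:05, 19:00].
build [09:05, 14:50] → before → yes.
demo [08:10, 15:20] → before → yes.
lunch [07:45, 10:55] → before → yes.
onboarding [16:00, 20:35] → contains → no.
qa_pass [11:25, 15:10] → before → yes.
retro [13:05, 18:45] → overlaps → no.
snapshot [17:05, 21:45] → contains → no.
standup [10:50, 10:55] → before → yes.
Result: build, demo, lunch, qa_pass, standup.

build, demo, lunch, qa_pass, standup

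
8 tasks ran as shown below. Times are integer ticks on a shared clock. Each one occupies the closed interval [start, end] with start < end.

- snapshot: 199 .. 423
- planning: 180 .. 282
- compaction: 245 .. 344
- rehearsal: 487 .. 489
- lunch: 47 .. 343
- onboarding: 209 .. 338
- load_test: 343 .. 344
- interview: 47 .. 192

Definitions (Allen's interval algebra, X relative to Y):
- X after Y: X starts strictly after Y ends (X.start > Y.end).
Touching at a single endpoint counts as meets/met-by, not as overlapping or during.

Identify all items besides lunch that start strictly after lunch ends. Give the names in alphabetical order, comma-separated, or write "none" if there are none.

Target lunch = [47, 343].
compaction [245, 344] → overlapped-by → no.
interview [47, 192] → starts → no.
load_test [343, 344] → met-by → no.
onboarding [209, 338] → during → no.
planning [180, 282] → during → no.
rehearsal [487, 489] → after → yes.
snapshot [199, 423] → overlapped-by → no.
Result: rehearsal.

rehearsal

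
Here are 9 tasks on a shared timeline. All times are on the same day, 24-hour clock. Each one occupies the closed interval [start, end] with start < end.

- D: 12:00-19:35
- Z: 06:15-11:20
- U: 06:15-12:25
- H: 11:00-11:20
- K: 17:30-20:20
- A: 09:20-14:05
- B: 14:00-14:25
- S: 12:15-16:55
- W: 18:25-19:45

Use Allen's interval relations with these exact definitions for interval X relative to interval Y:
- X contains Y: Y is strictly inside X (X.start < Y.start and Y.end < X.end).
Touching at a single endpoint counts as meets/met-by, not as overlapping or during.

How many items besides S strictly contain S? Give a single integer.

Target S = [12:15, 16:55].
A [09:20, 14:05] → overlaps → no.
B [14:00, 14:25] → during → no.
D [12:00, 19:35] → contains → counts.
H [11:00, 11:20] → before → no.
K [17:30, 20:20] → after → no.
U [06:15, 12:25] → overlaps → no.
W [18:25, 19:45] → after → no.
Z [06:15, 11:20] → before → no.
Total: 1.

1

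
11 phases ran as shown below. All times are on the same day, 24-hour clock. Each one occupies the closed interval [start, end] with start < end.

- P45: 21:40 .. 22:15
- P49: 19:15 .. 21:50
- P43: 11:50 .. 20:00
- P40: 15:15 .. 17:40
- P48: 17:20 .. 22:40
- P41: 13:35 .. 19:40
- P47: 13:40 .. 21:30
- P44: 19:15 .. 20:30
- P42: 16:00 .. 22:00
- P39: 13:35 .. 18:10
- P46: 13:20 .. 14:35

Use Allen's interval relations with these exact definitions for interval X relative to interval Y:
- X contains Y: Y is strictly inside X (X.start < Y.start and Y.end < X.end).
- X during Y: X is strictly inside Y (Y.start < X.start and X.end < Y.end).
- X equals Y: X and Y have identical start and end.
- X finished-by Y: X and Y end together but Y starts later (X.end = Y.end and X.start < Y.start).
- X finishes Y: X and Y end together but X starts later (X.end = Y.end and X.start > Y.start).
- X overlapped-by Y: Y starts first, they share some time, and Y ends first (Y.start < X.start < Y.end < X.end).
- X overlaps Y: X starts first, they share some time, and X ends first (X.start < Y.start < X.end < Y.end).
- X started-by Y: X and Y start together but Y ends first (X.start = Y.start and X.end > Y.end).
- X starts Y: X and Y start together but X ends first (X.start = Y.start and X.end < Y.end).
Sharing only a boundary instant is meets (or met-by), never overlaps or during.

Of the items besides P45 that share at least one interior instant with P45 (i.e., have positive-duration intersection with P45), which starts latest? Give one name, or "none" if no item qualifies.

Target P45 = [21:40, 22:15].
P39 [13:35, 18:10] → before → excluded.
P40 [15:15, 17:40] → before → excluded.
P41 [13:35, 19:40] → before → excluded.
P42 [16:00, 22:00] → overlaps → candidate.
P43 [11:50, 20:00] → before → excluded.
P44 [19:15, 20:30] → before → excluded.
P46 [13:20, 14:35] → before → excluded.
P47 [13:40, 21:30] → before → excluded.
P48 [17:20, 22:40] → contains → candidate.
P49 [19:15, 21:50] → overlaps → candidate.
Among candidates, latest start is 19:15 → P49.

P49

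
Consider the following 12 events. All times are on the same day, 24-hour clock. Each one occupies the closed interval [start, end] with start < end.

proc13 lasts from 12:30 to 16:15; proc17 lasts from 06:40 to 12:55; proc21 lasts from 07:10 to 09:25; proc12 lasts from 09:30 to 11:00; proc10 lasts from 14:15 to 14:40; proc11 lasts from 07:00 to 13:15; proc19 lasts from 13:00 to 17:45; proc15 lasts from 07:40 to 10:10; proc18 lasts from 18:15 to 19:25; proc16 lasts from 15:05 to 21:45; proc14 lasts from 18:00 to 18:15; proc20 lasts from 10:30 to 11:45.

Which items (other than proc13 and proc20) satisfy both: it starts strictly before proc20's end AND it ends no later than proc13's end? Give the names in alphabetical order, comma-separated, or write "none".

Conditions: its start is strictly before proc20's end (X.start < 11:45) AND its end is no later than proc13's end (X.end <= 16:15).
proc10: start 14:15 < 11:45? ✗; end 14:40 <= 16:15? ✓ → no.
proc11: start 07:00 < 11:45? ✓; end 13:15 <= 16:15? ✓ → yes.
proc12: start 09:30 < 11:45? ✓; end 11:00 <= 16:15? ✓ → yes.
proc14: start 18:00 < 11:45? ✗; end 18:15 <= 16:15? ✗ → no.
proc15: start 07:40 < 11:45? ✓; end 10:10 <= 16:15? ✓ → yes.
proc16: start 15:05 < 11:45? ✗; end 21:45 <= 16:15? ✗ → no.
proc17: start 06:40 < 11:45? ✓; end 12:55 <= 16:15? ✓ → yes.
proc18: start 18:15 < 11:45? ✗; end 19:25 <= 16:15? ✗ → no.
proc19: start 13:00 < 11:45? ✗; end 17:45 <= 16:15? ✗ → no.
proc21: start 07:10 < 11:45? ✓; end 09:25 <= 16:15? ✓ → yes.
Result: proc11, proc12, proc15, proc17, proc21.

proc11, proc12, proc15, proc17, proc21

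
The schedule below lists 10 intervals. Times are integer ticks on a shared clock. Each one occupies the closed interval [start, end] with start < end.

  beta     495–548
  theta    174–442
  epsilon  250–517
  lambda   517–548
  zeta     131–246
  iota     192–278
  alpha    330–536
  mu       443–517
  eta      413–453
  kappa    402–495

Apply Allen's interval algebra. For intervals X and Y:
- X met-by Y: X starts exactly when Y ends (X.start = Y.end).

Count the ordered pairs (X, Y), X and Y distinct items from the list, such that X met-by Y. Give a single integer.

3

Checking all 90 ordered pairs for relation 'met-by'; matching pairs in alphabetical order:
(beta, kappa): beta met-by kappa ✓
(lambda, epsilon): lambda met-by epsilon ✓
(lambda, mu): lambda met-by mu ✓
Count: 3.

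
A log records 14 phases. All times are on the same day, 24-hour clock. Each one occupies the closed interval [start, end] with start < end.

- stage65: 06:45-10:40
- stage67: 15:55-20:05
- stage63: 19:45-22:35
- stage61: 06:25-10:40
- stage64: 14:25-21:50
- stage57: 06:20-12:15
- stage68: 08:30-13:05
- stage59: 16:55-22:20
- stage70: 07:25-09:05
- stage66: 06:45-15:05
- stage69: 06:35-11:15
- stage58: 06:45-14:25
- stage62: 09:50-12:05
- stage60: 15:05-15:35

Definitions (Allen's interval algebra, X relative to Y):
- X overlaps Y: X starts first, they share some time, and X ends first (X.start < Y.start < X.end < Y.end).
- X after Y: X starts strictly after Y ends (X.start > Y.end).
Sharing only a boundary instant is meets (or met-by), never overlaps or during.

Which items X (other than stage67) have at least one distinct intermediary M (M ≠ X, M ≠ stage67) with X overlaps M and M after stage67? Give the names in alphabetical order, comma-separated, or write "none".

none

Target stage67 = [15:55, 20:05].
Intermediaries M with M after stage67: none.
Union: none.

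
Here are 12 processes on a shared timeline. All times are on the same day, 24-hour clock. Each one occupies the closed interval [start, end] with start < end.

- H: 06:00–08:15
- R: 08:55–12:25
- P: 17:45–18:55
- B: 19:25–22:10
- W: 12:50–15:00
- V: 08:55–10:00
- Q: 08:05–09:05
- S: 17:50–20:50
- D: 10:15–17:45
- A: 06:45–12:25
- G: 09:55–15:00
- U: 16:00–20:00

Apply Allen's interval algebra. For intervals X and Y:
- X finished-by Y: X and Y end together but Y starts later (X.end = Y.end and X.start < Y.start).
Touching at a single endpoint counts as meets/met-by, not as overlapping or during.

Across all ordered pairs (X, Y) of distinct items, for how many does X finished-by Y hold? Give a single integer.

2

Checking all 132 ordered pairs for relation 'finished-by'; matching pairs in alphabetical order:
(A, R): A finished-by R ✓
(G, W): G finished-by W ✓
Count: 2.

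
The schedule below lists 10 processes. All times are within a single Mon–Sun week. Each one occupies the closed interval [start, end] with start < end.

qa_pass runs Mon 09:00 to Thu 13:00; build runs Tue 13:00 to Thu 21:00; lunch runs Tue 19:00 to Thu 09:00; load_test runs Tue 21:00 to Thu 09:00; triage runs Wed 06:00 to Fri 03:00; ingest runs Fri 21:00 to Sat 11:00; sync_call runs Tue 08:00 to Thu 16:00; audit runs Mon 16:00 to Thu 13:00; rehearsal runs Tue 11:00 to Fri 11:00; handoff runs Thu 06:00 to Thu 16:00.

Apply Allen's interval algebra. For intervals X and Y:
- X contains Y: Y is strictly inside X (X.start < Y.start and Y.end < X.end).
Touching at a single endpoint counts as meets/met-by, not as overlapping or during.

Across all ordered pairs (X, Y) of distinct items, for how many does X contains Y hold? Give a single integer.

15

Checking all 90 ordered pairs for relation 'contains'; matching pairs in alphabetical order:
(audit, load_test): audit contains load_test ✓
(audit, lunch): audit contains lunch ✓
(build, handoff): build contains handoff ✓
(build, load_test): build contains load_test ✓
(build, lunch): build contains lunch ✓
(qa_pass, load_test): qa_pass contains load_test ✓
(qa_pass, lunch): qa_pass contains lunch ✓
(rehearsal, build): rehearsal contains build ✓
(rehearsal, handoff): rehearsal contains handoff ✓
(rehearsal, load_test): rehearsal contains load_test ✓
(rehearsal, lunch): rehearsal contains lunch ✓
(rehearsal, triage): rehearsal contains triage ✓
(sync_call, load_test): sync_call contains load_test ✓
(sync_call, lunch): sync_call contains lunch ✓
(triage, handoff): triage contains handoff ✓
Count: 15.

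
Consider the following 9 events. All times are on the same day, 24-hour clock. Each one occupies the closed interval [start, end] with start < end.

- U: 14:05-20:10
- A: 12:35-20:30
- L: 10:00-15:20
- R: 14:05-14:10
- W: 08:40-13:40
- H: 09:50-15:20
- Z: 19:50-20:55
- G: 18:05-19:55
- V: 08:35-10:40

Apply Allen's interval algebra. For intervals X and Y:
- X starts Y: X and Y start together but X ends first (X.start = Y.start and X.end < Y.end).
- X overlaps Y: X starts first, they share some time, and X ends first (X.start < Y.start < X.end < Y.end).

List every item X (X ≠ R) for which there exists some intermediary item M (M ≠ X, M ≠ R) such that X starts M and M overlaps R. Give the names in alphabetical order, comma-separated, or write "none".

none

Target R = [14:05, 14:10].
Intermediaries M with M overlaps R: none.
Union: none.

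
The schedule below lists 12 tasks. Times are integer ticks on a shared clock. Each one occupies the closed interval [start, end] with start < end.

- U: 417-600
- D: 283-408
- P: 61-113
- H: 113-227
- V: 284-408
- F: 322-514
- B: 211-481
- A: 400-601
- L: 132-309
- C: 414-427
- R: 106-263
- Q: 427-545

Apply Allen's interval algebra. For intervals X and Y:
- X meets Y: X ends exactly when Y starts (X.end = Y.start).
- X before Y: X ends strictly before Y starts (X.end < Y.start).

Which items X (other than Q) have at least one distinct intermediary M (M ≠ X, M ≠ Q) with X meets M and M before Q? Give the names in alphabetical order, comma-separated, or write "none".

P

Target Q = [427, 545].
Intermediaries M with M before Q: D, H, L, P, R, V.
Via D — items with X meets D: none.
Via H — items with X meets H: P.
Via L — items with X meets L: none.
Via P — items with X meets P: none.
Via R — items with X meets R: none.
Via V — items with X meets V: none.
Union: P.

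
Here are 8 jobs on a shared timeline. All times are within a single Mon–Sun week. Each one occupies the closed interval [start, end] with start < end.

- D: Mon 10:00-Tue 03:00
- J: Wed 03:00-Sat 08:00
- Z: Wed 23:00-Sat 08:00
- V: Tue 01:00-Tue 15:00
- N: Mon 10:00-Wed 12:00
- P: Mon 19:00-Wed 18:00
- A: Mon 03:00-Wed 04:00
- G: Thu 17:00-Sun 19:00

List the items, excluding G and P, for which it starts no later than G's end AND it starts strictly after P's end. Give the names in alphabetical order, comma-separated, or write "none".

Z

Conditions: its start is no later than G's end (X.start <= Sun 19:00) AND its start is strictly after P's end (X.start > Wed 18:00).
A: start Mon 03:00 <= Sun 19:00? ✓; start Mon 03:00 > Wed 18:00? ✗ → no.
D: start Mon 10:00 <= Sun 19:00? ✓; start Mon 10:00 > Wed 18:00? ✗ → no.
J: start Wed 03:00 <= Sun 19:00? ✓; start Wed 03:00 > Wed 18:00? ✗ → no.
N: start Mon 10:00 <= Sun 19:00? ✓; start Mon 10:00 > Wed 18:00? ✗ → no.
V: start Tue 01:00 <= Sun 19:00? ✓; start Tue 01:00 > Wed 18:00? ✗ → no.
Z: start Wed 23:00 <= Sun 19:00? ✓; start Wed 23:00 > Wed 18:00? ✓ → yes.
Result: Z.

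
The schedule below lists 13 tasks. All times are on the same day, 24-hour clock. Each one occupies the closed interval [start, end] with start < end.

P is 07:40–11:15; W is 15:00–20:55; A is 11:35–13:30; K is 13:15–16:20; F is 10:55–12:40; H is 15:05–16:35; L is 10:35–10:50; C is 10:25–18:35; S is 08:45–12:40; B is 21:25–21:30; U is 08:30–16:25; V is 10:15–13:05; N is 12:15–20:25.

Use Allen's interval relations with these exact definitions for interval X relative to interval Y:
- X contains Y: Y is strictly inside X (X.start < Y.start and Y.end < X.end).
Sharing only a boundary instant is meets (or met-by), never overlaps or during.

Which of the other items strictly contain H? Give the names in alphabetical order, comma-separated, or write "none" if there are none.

C, N, W

Target H = [15:05, 16:35].
A [11:35, 13:30] → before → no.
B [21:25, 21:30] → after → no.
C [10:25, 18:35] → contains → yes.
F [10:55, 12:40] → before → no.
K [13:15, 16:20] → overlaps → no.
L [10:35, 10:50] → before → no.
N [12:15, 20:25] → contains → yes.
P [07:40, 11:15] → before → no.
S [08:45, 12:40] → before → no.
U [08:30, 16:25] → overlaps → no.
V [10:15, 13:05] → before → no.
W [15:00, 20:55] → contains → yes.
Result: C, N, W.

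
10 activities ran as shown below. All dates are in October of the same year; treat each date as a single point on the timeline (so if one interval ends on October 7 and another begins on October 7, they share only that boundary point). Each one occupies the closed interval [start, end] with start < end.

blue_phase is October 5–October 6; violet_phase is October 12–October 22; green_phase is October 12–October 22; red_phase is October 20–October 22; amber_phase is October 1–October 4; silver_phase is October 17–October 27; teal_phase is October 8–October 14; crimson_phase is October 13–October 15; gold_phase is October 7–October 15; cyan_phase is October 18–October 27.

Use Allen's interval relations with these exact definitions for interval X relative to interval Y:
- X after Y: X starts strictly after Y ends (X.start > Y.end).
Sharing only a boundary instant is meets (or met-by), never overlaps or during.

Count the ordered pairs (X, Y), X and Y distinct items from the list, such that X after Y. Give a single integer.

26

Checking all 90 ordered pairs for relation 'after'; matching pairs in alphabetical order:
(blue_phase, amber_phase): blue_phase after amber_phase ✓
(crimson_phase, amber_phase): crimson_phase after amber_phase ✓
(crimson_phase, blue_phase): crimson_phase after blue_phase ✓
(cyan_phase, amber_phase): cyan_phase after amber_phase ✓
(cyan_phase, blue_phase): cyan_phase after blue_phase ✓
(cyan_phase, crimson_phase): cyan_phase after crimson_phase ✓
(cyan_phase, gold_phase): cyan_phase after gold_phase ✓
(cyan_phase, teal_phase): cyan_phase after teal_phase ✓
(gold_phase, amber_phase): gold_phase after amber_phase ✓
(gold_phase, blue_phase): gold_phase after blue_phase ✓
(green_phase, amber_phase): green_phase after amber_phase ✓
(green_phase, blue_phase): green_phase after blue_phase ✓
(red_phase, amber_phase): red_phase after amber_phase ✓
(red_phase, blue_phase): red_phase after blue_phase ✓
(red_phase, crimson_phase): red_phase after crimson_phase ✓
(red_phase, gold_phase): red_phase after gold_phase ✓
(red_phase, teal_phase): red_phase after teal_phase ✓
(silver_phase, amber_phase): silver_phase after amber_phase ✓
(silver_phase, blue_phase): silver_phase after blue_phase ✓
(silver_phase, crimson_phase): silver_phase after crimson_phase ✓
(silver_phase, gold_phase): silver_phase after gold_phase ✓
(silver_phase, teal_phase): silver_phase after teal_phase ✓
(teal_phase, amber_phase): teal_phase after amber_phase ✓
(teal_phase, blue_phase): teal_phase after blue_phase ✓
... plus 2 further pairs not listed.
Count: 26.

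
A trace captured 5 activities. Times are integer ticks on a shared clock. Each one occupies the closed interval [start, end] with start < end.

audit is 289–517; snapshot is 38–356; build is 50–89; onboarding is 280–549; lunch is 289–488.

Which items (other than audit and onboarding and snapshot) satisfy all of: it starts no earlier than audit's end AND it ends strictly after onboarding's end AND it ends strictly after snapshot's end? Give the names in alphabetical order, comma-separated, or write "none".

none

Conditions: its start is no earlier than audit's end (X.start >= 517) AND its end is strictly after onboarding's end (X.end > 549) AND its end is strictly after snapshot's end (X.end > 356).
build: start 50 >= 517? ✗; end 89 > 549? ✗; end 89 > 356? ✗ → no.
lunch: start 289 >= 517? ✗; end 488 > 549? ✗; end 488 > 356? ✓ → no.
Result: none.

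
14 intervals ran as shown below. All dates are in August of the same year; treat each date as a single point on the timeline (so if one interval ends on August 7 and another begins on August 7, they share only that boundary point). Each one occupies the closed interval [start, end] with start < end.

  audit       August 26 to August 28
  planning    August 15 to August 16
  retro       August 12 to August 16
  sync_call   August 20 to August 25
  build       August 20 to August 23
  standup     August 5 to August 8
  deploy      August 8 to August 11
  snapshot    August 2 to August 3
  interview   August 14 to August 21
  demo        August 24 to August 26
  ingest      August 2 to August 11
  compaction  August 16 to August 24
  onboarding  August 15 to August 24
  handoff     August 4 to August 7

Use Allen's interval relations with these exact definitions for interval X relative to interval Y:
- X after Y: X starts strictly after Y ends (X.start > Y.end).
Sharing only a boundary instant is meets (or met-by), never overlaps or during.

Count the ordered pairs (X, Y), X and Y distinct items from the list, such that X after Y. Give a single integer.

64

Checking all 182 ordered pairs for relation 'after'; matching pairs in alphabetical order:
(audit, build): audit after build ✓
(audit, compaction): audit after compaction ✓
(audit, deploy): audit after deploy ✓
(audit, handoff): audit after handoff ✓
(audit, ingest): audit after ingest ✓
(audit, interview): audit after interview ✓
(audit, onboarding): audit after onboarding ✓
(audit, planning): audit after planning ✓
(audit, retro): audit after retro ✓
(audit, snapshot): audit after snapshot ✓
(audit, standup): audit after standup ✓
(audit, sync_call): audit after sync_call ✓
(build, deploy): build after deploy ✓
(build, handoff): build after handoff ✓
(build, ingest): build after ingest ✓
(build, planning): build after planning ✓
(build, retro): build after retro ✓
(build, snapshot): build after snapshot ✓
(build, standup): build after standup ✓
(compaction, deploy): compaction after deploy ✓
(compaction, handoff): compaction after handoff ✓
(compaction, ingest): compaction after ingest ✓
(compaction, snapshot): compaction after snapshot ✓
(compaction, standup): compaction after standup ✓
... plus 40 further pairs not listed.
Count: 64.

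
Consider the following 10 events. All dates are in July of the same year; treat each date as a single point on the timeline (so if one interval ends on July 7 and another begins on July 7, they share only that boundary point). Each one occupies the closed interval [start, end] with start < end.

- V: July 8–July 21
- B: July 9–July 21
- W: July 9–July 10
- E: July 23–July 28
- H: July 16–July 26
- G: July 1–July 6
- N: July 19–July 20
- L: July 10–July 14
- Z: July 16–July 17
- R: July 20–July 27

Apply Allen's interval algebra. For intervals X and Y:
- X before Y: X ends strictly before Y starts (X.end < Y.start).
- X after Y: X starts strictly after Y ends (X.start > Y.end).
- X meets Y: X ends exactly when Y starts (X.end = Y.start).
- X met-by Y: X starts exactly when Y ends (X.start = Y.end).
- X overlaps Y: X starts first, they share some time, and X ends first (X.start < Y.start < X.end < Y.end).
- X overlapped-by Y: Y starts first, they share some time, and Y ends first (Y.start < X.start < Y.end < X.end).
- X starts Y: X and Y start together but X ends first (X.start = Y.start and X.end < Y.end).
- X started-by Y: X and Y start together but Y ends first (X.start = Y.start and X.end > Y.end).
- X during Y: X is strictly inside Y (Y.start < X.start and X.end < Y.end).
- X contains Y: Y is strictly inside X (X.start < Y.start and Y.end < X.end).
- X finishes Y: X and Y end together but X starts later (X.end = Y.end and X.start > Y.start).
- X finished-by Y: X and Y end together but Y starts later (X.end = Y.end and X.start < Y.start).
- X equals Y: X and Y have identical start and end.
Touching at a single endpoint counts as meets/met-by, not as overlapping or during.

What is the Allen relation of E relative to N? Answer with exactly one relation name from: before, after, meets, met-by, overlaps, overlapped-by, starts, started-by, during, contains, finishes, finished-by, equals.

after

E = [July 23, July 28]; N = [July 19, July 20].
Compare endpoints: E.start > N.start, E.start > N.end, E.end > N.start, E.end > N.end.
That pattern is 'after'.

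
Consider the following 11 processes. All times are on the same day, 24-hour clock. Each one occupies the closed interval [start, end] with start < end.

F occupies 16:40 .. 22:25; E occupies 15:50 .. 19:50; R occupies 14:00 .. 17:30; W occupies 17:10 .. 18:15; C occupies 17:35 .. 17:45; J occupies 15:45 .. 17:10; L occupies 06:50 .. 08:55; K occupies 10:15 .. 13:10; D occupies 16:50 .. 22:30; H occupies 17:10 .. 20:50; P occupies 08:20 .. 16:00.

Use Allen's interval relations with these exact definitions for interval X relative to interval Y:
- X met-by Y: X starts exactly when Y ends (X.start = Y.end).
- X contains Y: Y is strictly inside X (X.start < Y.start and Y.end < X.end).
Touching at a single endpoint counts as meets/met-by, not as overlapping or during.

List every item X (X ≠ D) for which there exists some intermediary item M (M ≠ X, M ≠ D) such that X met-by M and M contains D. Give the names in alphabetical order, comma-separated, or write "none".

Target D = [16:50, 22:30].
Intermediaries M with M contains D: none.
Union: none.

none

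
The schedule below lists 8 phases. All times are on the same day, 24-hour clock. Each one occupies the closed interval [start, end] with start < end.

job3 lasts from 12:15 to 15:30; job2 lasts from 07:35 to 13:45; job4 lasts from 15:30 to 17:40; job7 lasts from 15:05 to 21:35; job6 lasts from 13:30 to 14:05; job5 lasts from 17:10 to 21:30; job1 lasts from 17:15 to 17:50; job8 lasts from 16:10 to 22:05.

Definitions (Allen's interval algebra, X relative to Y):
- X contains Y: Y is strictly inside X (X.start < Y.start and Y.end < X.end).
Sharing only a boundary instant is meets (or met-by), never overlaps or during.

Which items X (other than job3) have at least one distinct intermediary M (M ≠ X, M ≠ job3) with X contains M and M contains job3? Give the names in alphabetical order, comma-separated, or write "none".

Target job3 = [12:15, 15:30].
Intermediaries M with M contains job3: none.
Union: none.

none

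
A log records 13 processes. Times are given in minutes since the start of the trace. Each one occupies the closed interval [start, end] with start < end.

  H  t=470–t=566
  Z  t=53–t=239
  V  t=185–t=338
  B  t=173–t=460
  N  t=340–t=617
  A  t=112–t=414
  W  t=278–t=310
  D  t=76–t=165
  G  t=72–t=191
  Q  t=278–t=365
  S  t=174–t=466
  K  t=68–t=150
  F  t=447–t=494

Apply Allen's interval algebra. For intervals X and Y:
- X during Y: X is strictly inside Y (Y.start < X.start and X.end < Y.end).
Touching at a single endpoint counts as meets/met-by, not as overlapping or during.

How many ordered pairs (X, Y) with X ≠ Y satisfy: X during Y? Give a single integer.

16

Checking all 156 ordered pairs for relation 'during'; matching pairs in alphabetical order:
(D, G): D during G ✓
(D, Z): D during Z ✓
(F, N): F during N ✓
(G, Z): G during Z ✓
(H, N): H during N ✓
(K, Z): K during Z ✓
(Q, A): Q during A ✓
(Q, B): Q during B ✓
(Q, S): Q during S ✓
(V, A): V during A ✓
(V, B): V during B ✓
(V, S): V during S ✓
(W, A): W during A ✓
(W, B): W during B ✓
(W, S): W during S ✓
(W, V): W during V ✓
Count: 16.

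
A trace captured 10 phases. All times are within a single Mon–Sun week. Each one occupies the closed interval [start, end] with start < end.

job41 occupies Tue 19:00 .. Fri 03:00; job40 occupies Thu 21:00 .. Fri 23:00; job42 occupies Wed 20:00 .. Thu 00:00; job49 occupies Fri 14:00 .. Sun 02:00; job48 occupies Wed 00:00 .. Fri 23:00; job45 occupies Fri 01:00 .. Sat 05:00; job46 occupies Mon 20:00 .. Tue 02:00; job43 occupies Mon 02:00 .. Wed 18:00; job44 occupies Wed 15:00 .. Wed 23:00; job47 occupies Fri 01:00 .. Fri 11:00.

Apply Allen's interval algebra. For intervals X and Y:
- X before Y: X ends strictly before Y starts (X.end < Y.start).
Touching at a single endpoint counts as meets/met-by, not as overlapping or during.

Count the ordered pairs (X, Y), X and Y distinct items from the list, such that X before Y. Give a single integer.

Checking all 90 ordered pairs for relation 'before'; matching pairs in alphabetical order:
(job41, job49): job41 before job49 ✓
(job42, job40): job42 before job40 ✓
(job42, job45): job42 before job45 ✓
(job42, job47): job42 before job47 ✓
(job42, job49): job42 before job49 ✓
(job43, job40): job43 before job40 ✓
(job43, job42): job43 before job42 ✓
(job43, job45): job43 before job45 ✓
(job43, job47): job43 before job47 ✓
(job43, job49): job43 before job49 ✓
(job44, job40): job44 before job40 ✓
(job44, job45): job44 before job45 ✓
(job44, job47): job44 before job47 ✓
(job44, job49): job44 before job49 ✓
(job46, job40): job46 before job40 ✓
(job46, job41): job46 before job41 ✓
(job46, job42): job46 before job42 ✓
(job46, job44): job46 before job44 ✓
(job46, job45): job46 before job45 ✓
(job46, job47): job46 before job47 ✓
(job46, job48): job46 before job48 ✓
(job46, job49): job46 before job49 ✓
(job47, job49): job47 before job49 ✓
Count: 23.

23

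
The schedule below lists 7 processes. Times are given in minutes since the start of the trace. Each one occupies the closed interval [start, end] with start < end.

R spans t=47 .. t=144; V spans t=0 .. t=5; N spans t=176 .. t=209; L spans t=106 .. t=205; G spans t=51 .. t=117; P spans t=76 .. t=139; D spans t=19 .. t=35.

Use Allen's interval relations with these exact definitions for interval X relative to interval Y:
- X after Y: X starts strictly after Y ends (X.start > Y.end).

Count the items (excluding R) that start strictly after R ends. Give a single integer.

Target R = [t=47, t=144].
D [t=19, t=35] → before → no.
G [t=51, t=117] → during → no.
L [t=106, t=205] → overlapped-by → no.
N [t=176, t=209] → after → counts.
P [t=76, t=139] → during → no.
V [t=0, t=5] → before → no.
Total: 1.

1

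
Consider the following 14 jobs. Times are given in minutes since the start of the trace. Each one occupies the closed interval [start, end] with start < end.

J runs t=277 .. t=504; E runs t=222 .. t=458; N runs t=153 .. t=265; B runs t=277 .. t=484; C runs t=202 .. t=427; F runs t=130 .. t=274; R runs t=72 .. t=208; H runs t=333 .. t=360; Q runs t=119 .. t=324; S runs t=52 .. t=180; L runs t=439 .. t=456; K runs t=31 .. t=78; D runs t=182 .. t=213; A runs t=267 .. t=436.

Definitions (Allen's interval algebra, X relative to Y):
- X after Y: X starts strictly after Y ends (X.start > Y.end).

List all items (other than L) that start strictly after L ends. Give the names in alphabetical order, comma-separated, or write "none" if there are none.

none

Target L = [t=439, t=456].
A [t=267, t=436] → before → no.
B [t=277, t=484] → contains → no.
C [t=202, t=427] → before → no.
D [t=182, t=213] → before → no.
E [t=222, t=458] → contains → no.
F [t=130, t=274] → before → no.
H [t=333, t=360] → before → no.
J [t=277, t=504] → contains → no.
K [t=31, t=78] → before → no.
N [t=153, t=265] → before → no.
Q [t=119, t=324] → before → no.
R [t=72, t=208] → before → no.
S [t=52, t=180] → before → no.
Result: none.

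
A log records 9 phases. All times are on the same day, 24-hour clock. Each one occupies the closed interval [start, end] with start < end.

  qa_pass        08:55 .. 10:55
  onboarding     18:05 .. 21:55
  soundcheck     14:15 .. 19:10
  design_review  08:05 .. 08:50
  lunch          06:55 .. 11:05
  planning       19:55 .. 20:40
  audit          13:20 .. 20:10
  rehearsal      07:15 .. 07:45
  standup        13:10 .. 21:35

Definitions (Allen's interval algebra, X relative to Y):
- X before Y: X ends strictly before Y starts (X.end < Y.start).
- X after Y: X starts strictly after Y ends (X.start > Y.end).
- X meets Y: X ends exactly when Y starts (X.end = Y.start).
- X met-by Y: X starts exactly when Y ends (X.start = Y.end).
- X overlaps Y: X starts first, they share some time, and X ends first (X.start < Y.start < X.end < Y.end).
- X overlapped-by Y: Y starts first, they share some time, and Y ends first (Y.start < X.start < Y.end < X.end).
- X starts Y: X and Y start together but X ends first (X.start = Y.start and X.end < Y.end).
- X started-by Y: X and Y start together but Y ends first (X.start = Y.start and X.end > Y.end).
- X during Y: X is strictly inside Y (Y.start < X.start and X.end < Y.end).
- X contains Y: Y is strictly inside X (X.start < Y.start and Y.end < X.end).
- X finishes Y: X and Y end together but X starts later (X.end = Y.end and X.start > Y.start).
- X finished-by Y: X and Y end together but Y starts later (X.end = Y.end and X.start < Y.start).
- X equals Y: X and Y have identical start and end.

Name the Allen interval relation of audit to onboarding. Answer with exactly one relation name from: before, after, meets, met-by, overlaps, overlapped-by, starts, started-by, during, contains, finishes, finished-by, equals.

audit = [13:20, 20:10]; onboarding = [18:05, 21:55].
Compare endpoints: audit.start < onboarding.start, audit.start < onboarding.end, audit.end > onboarding.start, audit.end < onboarding.end.
That pattern is 'overlaps'.

overlaps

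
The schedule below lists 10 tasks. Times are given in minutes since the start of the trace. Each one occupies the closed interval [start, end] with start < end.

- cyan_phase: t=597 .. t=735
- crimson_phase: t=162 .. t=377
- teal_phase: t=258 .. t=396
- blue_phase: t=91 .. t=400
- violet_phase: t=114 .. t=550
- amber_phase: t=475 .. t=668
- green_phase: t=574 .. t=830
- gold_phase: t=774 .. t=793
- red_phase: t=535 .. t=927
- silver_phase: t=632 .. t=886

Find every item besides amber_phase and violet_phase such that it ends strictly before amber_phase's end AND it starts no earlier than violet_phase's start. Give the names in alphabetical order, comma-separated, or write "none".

Conditions: its end is strictly before amber_phase's end (X.end < t=668) AND its start is no earlier than violet_phase's start (X.start >= t=114).
blue_phase: end t=400 < t=668? ✓; start t=91 >= t=114? ✗ → no.
crimson_phase: end t=377 < t=668? ✓; start t=162 >= t=114? ✓ → yes.
cyan_phase: end t=735 < t=668? ✗; start t=597 >= t=114? ✓ → no.
gold_phase: end t=793 < t=668? ✗; start t=774 >= t=114? ✓ → no.
green_phase: end t=830 < t=668? ✗; start t=574 >= t=114? ✓ → no.
red_phase: end t=927 < t=668? ✗; start t=535 >= t=114? ✓ → no.
silver_phase: end t=886 < t=668? ✗; start t=632 >= t=114? ✓ → no.
teal_phase: end t=396 < t=668? ✓; start t=258 >= t=114? ✓ → yes.
Result: crimson_phase, teal_phase.

crimson_phase, teal_phase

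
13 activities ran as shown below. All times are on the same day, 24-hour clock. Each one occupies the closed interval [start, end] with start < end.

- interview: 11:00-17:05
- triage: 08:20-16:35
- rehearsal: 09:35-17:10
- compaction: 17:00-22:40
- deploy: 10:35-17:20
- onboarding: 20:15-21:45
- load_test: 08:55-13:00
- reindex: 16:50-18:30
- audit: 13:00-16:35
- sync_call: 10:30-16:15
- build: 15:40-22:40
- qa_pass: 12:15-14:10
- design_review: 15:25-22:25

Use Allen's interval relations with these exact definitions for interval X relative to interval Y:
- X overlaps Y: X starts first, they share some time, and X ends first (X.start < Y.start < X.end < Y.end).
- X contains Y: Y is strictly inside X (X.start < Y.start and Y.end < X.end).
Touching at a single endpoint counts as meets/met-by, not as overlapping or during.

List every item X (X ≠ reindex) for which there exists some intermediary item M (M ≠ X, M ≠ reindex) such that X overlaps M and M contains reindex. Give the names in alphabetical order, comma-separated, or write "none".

Target reindex = [16:50, 18:30].
Intermediaries M with M contains reindex: build, design_review.
Via build — items with X overlaps build: audit, deploy, design_review, interview, rehearsal, sync_call, triage.
Via design_review — items with X overlaps design_review: audit, deploy, interview, rehearsal, sync_call, triage.
Union: audit, deploy, design_review, interview, rehearsal, sync_call, triage.

audit, deploy, design_review, interview, rehearsal, sync_call, triage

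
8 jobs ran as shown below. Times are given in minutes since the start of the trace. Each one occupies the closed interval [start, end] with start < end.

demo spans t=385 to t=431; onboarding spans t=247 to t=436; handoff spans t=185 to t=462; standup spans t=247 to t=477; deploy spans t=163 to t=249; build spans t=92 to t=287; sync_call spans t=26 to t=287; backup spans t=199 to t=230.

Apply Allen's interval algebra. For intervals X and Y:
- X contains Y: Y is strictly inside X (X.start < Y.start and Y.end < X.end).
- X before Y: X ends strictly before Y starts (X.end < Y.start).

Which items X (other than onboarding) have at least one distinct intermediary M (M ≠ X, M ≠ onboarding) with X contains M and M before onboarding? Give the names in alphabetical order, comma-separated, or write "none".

Target onboarding = [t=247, t=436].
Intermediaries M with M before onboarding: backup.
Via backup — items with X contains backup: build, deploy, handoff, sync_call.
Union: build, deploy, handoff, sync_call.

build, deploy, handoff, sync_call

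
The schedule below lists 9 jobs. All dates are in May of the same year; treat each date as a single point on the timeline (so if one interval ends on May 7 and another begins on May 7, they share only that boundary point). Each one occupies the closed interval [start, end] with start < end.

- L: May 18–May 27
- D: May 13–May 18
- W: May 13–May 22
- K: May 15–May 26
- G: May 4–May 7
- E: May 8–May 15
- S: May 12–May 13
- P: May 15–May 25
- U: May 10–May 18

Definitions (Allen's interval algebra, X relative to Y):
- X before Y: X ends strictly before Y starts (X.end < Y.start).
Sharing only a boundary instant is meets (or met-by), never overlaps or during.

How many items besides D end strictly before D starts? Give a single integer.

1

Target D = [May 13, May 18].
E [May 8, May 15] → overlaps → no.
G [May 4, May 7] → before → counts.
K [May 15, May 26] → overlapped-by → no.
L [May 18, May 27] → met-by → no.
P [May 15, May 25] → overlapped-by → no.
S [May 12, May 13] → meets → no.
U [May 10, May 18] → finished-by → no.
W [May 13, May 22] → started-by → no.
Total: 1.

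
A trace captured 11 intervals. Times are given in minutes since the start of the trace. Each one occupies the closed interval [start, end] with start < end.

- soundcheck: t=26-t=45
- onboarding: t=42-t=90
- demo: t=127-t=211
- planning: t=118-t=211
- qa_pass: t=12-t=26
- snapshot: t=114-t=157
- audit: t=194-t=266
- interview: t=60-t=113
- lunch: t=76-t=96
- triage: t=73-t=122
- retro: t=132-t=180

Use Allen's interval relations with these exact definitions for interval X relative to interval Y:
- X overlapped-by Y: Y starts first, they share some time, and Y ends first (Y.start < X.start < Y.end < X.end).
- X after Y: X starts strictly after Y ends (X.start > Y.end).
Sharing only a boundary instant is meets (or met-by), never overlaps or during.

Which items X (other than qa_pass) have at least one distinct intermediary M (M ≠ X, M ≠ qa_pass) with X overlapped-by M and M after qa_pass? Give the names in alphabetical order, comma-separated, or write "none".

Target qa_pass = [t=12, t=26].
Intermediaries M with M after qa_pass: audit, demo, interview, lunch, onboarding, planning, retro, snapshot, triage.
Via audit — items with X overlapped-by audit: none.
Via demo — items with X overlapped-by demo: audit.
Via interview — items with X overlapped-by interview: triage.
Via lunch — items with X overlapped-by lunch: none.
Via onboarding — items with X overlapped-by onboarding: interview, lunch, triage.
Via planning — items with X overlapped-by planning: audit.
Via retro — items with X overlapped-by retro: none.
Via snapshot — items with X overlapped-by snapshot: demo, planning, retro.
Via triage — items with X overlapped-by triage: planning, snapshot.
Union: audit, demo, interview, lunch, planning, retro, snapshot, triage.

audit, demo, interview, lunch, planning, retro, snapshot, triage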